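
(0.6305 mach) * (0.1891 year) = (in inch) 5.04e+10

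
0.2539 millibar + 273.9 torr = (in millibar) 365.4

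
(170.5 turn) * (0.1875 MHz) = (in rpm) 1.918e+09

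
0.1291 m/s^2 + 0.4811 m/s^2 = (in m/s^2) 0.6102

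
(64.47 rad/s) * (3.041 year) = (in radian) 6.183e+09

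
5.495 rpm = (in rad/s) 0.5754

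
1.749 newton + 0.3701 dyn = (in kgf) 0.1783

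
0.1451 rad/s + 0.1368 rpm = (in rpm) 1.522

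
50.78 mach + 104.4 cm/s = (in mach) 50.78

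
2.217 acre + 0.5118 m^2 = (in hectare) 0.8972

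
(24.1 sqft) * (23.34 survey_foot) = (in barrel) 100.2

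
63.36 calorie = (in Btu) 0.2513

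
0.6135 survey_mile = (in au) 6.6e-09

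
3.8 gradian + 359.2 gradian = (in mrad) 5702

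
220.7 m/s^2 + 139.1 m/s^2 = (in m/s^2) 359.8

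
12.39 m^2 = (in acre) 0.003062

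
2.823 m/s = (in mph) 6.315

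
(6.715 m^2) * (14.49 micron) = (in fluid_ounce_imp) 3.424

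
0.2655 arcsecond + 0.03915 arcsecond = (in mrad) 0.001477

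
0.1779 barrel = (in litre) 28.28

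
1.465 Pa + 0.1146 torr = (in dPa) 167.4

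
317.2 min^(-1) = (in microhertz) 5.287e+06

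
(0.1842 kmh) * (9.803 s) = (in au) 3.353e-12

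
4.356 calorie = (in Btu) 0.01727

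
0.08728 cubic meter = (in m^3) 0.08728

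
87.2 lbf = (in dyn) 3.879e+07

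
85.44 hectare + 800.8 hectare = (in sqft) 9.539e+07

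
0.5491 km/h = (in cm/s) 15.25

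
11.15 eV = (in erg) 1.786e-11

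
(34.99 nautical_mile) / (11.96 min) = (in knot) 175.5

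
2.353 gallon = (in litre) 8.907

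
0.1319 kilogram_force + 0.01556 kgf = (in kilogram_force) 0.1475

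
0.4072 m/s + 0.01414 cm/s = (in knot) 0.7918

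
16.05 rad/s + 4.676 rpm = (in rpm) 157.9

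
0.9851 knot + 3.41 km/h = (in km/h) 5.234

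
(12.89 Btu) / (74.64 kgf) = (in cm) 1858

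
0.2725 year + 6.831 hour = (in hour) 2394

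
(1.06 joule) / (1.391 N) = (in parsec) 2.47e-17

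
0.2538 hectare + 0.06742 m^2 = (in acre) 0.6272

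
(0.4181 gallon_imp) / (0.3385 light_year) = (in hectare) 5.935e-23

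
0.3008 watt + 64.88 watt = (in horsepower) 0.08741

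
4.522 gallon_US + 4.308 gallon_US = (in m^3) 0.03343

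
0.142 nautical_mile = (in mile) 0.1634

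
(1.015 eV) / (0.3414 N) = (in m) 4.763e-19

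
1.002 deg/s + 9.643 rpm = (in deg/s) 58.86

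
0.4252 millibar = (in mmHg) 0.3189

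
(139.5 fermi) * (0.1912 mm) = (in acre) 6.591e-21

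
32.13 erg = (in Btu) 3.045e-09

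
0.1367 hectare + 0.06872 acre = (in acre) 0.4065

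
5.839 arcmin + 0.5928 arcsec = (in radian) 0.001701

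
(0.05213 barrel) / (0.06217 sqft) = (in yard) 1.569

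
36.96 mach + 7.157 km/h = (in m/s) 1.259e+04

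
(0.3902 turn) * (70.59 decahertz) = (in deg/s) 9.916e+04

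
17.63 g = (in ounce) 0.6219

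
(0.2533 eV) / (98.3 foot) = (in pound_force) 3.045e-22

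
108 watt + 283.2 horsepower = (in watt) 2.113e+05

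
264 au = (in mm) 3.949e+16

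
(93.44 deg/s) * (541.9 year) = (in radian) 2.787e+10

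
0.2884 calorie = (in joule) 1.207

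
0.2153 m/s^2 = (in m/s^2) 0.2153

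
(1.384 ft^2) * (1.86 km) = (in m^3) 239.2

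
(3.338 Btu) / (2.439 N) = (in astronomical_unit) 9.652e-09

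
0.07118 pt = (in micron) 25.11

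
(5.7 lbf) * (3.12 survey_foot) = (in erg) 2.411e+08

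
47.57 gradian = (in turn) 0.1189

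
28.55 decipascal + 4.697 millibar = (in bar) 0.004726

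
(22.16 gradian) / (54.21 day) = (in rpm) 7.097e-07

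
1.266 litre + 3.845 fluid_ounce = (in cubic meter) 0.00138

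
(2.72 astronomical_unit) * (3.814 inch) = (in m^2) 3.942e+10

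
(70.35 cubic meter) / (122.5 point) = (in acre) 0.4023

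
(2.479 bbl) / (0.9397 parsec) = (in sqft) 1.463e-16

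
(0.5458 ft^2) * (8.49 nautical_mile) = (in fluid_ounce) 2.696e+07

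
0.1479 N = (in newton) 0.1479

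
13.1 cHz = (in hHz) 0.00131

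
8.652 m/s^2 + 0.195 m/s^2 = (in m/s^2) 8.847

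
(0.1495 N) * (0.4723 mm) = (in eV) 4.407e+14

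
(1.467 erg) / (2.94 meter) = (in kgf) 5.088e-09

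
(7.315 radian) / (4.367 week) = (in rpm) 2.645e-05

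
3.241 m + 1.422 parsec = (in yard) 4.799e+16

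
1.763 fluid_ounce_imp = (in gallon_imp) 0.01102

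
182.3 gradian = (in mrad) 2864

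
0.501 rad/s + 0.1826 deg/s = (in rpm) 4.815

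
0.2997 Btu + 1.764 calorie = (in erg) 3.236e+09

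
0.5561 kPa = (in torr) 4.171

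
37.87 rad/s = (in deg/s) 2170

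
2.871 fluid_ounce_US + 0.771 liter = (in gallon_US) 0.2261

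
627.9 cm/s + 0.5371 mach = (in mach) 0.5555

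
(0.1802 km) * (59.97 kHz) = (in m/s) 1.081e+07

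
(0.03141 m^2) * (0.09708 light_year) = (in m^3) 2.885e+13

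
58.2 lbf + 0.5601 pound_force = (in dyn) 2.614e+07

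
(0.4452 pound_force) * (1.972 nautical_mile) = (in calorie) 1729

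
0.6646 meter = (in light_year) 7.025e-17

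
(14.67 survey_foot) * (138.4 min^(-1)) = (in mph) 23.07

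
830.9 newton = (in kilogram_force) 84.73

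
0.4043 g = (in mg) 404.3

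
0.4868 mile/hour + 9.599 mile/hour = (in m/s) 4.509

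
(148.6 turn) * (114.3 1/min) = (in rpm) 1.698e+04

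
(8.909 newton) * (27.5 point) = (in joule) 0.08643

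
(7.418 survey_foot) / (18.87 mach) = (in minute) 5.865e-06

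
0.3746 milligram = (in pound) 8.259e-07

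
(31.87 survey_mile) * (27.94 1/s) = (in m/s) 1.433e+06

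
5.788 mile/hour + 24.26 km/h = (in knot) 18.13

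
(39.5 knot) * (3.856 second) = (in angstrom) 7.836e+11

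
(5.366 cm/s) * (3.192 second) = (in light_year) 1.81e-17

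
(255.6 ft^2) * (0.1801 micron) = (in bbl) 2.69e-05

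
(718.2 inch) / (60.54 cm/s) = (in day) 0.0003488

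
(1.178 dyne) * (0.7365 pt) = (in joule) 3.061e-09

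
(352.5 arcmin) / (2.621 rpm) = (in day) 4.324e-06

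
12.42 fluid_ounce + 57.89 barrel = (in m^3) 9.204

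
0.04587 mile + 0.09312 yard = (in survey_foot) 242.5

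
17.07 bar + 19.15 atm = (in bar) 36.47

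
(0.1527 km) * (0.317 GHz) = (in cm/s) 4.841e+12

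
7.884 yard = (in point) 2.044e+04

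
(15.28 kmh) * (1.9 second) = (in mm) 8064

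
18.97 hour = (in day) 0.7904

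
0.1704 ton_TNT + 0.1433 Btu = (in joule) 7.13e+08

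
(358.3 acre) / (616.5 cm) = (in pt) 6.667e+08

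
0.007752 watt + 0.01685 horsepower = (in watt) 12.57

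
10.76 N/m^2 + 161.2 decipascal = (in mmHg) 0.2016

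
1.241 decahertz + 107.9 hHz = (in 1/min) 6.481e+05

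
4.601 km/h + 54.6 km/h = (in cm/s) 1644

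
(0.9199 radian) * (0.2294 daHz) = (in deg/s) 120.9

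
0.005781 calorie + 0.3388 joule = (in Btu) 0.000344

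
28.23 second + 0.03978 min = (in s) 30.62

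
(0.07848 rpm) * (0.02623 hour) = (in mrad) 776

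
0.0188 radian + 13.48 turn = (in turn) 13.48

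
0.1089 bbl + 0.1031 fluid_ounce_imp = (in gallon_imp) 3.809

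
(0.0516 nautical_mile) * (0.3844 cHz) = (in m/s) 0.3673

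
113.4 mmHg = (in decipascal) 1.512e+05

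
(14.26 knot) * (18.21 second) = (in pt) 3.787e+05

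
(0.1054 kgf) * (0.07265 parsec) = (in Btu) 2.196e+12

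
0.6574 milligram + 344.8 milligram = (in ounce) 0.01219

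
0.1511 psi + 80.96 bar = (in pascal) 8.097e+06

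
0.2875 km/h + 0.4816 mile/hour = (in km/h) 1.063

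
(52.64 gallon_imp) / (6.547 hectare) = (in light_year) 3.864e-22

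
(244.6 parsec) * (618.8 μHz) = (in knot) 9.079e+15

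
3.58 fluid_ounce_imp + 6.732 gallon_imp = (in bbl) 0.1931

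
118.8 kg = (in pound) 261.9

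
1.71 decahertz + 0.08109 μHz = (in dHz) 171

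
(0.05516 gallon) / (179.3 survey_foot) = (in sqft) 4.113e-05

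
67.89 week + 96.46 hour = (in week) 68.46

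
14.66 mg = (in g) 0.01466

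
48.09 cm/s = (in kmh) 1.731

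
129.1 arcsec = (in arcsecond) 129.1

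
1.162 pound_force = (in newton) 5.169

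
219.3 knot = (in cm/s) 1.128e+04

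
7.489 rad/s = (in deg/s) 429.1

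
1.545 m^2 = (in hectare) 0.0001545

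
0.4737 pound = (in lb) 0.4737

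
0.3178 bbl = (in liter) 50.53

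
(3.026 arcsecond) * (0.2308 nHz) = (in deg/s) 1.94e-13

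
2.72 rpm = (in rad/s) 0.2848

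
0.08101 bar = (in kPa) 8.101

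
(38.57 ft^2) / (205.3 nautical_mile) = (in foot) 3.092e-05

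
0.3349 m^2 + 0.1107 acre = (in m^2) 448.3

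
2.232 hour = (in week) 0.01329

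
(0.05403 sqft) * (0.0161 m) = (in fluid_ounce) 2.733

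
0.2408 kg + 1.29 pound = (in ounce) 29.13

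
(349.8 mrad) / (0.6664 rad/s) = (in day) 6.075e-06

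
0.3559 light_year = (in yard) 3.682e+15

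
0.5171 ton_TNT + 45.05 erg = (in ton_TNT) 0.5171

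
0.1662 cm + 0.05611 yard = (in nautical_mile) 2.86e-05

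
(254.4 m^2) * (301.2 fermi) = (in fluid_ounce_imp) 2.697e-06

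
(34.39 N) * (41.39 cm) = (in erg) 1.423e+08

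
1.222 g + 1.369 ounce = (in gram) 40.03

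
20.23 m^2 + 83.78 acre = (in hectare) 33.91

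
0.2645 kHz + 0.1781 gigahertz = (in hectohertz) 1.781e+06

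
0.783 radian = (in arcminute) 2692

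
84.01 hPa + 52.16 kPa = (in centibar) 60.56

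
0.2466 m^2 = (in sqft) 2.654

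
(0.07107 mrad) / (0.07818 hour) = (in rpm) 2.411e-06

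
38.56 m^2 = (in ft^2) 415.1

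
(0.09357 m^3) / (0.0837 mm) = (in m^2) 1118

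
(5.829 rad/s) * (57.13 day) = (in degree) 1.649e+09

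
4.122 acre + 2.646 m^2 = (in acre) 4.123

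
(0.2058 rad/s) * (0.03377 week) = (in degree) 2.408e+05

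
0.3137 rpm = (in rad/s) 0.03285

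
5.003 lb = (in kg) 2.269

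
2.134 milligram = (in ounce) 7.527e-05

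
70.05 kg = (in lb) 154.4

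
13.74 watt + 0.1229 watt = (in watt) 13.86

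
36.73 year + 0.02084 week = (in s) 1.158e+09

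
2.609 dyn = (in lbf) 5.865e-06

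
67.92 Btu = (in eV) 4.473e+23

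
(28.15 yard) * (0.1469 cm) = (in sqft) 0.407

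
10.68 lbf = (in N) 47.51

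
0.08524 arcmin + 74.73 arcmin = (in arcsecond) 4489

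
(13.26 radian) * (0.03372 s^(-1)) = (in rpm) 4.27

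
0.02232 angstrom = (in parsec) 7.233e-29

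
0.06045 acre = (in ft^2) 2633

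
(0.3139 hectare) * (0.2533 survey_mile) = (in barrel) 8.048e+06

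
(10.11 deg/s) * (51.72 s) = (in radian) 9.126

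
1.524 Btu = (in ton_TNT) 3.843e-07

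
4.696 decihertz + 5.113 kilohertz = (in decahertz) 511.3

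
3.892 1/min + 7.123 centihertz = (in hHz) 0.001361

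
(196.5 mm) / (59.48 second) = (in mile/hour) 0.00739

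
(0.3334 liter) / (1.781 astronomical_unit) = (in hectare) 1.251e-19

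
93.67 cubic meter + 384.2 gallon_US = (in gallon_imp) 2.092e+04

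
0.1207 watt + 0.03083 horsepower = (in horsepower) 0.03099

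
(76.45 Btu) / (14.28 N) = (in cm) 5.648e+05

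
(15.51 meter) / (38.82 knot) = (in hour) 0.0002157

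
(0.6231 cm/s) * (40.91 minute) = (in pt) 4.335e+04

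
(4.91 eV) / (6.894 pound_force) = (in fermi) 2.565e-05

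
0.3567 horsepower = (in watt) 266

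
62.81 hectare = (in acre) 155.2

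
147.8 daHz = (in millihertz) 1.478e+06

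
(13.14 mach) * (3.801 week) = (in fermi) 1.029e+25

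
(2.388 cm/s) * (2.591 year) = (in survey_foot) 6.402e+06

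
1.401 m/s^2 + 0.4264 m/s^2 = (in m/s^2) 1.827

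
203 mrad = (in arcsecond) 4.187e+04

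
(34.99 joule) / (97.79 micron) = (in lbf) 8.044e+04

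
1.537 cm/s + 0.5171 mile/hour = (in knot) 0.4792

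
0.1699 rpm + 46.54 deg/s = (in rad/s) 0.8301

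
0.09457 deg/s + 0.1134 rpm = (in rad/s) 0.01353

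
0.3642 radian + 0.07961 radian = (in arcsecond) 9.154e+04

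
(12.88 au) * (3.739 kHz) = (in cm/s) 7.204e+17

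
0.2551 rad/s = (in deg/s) 14.62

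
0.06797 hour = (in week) 0.0004046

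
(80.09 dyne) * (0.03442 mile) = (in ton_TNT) 1.06e-11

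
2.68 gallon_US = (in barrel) 0.06381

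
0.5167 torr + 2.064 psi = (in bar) 0.143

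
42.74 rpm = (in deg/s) 256.4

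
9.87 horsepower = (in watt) 7360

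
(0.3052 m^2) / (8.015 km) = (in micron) 38.08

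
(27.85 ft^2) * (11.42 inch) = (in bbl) 4.721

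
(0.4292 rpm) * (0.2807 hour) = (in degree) 2602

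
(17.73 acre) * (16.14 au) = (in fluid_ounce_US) 5.858e+21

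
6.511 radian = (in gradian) 414.5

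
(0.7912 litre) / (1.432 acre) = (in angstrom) 1365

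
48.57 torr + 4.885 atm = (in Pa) 5.014e+05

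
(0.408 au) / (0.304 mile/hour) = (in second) 4.491e+11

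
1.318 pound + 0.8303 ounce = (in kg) 0.6214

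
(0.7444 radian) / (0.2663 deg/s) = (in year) 5.079e-06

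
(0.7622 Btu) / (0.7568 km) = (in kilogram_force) 0.1084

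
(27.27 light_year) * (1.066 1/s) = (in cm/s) 2.75e+19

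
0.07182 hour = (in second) 258.6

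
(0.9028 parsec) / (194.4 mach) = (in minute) 7.014e+09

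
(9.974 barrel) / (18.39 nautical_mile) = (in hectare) 4.656e-09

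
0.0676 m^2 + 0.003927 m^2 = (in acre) 1.767e-05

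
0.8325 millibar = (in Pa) 83.25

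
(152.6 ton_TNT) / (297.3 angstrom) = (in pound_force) 4.828e+18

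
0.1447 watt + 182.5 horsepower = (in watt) 1.361e+05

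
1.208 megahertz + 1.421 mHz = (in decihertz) 1.208e+07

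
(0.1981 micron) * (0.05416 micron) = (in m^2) 1.073e-14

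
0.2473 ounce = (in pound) 0.01546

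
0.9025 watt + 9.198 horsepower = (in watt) 6860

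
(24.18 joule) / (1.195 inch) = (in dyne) 7.966e+07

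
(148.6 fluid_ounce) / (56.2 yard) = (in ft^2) 0.0009205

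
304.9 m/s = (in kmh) 1098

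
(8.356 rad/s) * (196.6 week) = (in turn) 1.581e+08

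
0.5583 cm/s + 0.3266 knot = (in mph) 0.3883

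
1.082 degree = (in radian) 0.01888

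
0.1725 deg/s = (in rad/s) 0.003011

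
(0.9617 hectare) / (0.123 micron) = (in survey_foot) 2.565e+11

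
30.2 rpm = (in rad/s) 3.163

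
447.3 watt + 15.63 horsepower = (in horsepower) 16.23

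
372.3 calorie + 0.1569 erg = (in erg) 1.558e+10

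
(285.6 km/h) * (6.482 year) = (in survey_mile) 1.008e+07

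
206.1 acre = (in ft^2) 8.978e+06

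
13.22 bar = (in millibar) 1.322e+04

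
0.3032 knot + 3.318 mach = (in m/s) 1130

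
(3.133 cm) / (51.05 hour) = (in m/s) 1.705e-07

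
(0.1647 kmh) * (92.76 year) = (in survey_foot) 4.391e+08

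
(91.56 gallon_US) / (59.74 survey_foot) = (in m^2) 0.01903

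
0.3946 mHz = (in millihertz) 0.3946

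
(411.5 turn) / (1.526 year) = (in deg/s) 0.003078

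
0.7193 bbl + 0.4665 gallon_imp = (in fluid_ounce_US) 3939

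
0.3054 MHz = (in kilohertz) 305.4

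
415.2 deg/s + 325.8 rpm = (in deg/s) 2370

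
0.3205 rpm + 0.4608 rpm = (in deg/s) 4.688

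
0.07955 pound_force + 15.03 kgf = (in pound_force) 33.22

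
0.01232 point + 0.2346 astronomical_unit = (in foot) 1.151e+11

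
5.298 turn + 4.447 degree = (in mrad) 3.337e+04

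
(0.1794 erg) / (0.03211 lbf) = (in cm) 1.256e-05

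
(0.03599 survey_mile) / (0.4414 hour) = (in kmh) 0.1312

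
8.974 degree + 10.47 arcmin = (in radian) 0.1597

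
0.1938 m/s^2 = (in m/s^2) 0.1938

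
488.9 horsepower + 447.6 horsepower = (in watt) 6.983e+05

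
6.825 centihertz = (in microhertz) 6.825e+04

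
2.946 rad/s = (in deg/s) 168.8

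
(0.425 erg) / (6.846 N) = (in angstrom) 62.08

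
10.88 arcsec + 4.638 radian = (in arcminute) 1.594e+04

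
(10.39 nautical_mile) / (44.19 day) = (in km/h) 0.01814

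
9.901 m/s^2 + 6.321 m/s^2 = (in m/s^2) 16.22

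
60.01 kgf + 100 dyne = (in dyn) 5.885e+07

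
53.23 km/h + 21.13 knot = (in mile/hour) 57.39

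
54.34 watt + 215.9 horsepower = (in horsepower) 216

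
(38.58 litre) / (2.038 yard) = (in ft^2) 0.2228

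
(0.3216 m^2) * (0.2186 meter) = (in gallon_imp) 15.46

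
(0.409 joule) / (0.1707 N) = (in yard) 2.62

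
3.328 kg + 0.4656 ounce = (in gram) 3341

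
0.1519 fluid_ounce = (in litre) 0.004492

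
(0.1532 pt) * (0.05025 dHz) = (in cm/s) 2.716e-05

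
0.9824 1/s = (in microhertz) 9.824e+05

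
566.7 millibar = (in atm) 0.5593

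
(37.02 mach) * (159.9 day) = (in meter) 1.741e+11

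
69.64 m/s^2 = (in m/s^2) 69.64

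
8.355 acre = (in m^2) 3.381e+04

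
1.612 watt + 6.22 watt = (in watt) 7.832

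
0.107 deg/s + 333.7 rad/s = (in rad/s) 333.7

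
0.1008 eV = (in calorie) 3.86e-21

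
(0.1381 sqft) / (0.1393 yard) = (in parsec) 3.264e-18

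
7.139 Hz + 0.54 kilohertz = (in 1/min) 3.283e+04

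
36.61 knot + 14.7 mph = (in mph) 56.83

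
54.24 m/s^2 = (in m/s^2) 54.24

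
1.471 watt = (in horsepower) 0.001973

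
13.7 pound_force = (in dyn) 6.094e+06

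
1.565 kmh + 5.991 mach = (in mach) 5.992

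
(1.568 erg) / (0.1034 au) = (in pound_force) 2.279e-18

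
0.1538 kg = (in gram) 153.8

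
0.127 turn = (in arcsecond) 1.646e+05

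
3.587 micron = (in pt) 0.01017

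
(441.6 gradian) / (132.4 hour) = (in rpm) 0.000139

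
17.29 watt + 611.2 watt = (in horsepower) 0.8428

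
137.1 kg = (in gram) 1.371e+05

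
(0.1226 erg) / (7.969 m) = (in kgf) 1.569e-10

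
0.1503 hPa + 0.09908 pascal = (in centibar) 0.01513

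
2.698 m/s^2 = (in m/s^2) 2.698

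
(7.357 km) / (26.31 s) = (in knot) 543.6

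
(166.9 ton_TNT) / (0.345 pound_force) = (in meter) 4.55e+11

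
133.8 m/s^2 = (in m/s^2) 133.8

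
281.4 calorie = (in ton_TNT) 2.814e-07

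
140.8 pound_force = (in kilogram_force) 63.87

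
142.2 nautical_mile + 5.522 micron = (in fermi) 2.634e+20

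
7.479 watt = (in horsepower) 0.01003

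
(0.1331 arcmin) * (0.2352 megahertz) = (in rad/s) 9.106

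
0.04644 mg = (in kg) 4.644e-08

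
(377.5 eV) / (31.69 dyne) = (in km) 1.909e-16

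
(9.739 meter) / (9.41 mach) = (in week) 5.026e-09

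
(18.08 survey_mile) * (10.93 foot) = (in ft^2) 1.043e+06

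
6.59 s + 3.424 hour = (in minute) 205.5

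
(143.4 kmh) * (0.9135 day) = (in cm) 3.144e+08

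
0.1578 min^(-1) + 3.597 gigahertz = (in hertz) 3.597e+09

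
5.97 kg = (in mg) 5.97e+06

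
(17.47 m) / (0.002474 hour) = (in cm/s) 196.2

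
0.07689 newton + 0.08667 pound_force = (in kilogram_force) 0.04715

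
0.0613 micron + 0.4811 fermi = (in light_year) 6.479e-24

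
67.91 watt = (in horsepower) 0.09107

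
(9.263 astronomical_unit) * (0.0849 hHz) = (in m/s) 1.176e+13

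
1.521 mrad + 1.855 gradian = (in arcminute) 105.4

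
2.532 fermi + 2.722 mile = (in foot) 1.437e+04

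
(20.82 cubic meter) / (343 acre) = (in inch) 0.0005905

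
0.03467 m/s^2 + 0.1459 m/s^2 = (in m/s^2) 0.1806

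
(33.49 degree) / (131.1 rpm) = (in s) 0.04258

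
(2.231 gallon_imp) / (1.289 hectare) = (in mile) 4.889e-10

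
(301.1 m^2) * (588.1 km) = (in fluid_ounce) 5.988e+12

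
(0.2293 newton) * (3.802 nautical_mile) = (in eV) 1.008e+22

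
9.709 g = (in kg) 0.009709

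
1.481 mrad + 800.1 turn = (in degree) 2.88e+05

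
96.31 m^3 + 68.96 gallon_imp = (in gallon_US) 2.553e+04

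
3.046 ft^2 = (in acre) 6.993e-05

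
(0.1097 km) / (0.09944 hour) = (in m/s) 0.3064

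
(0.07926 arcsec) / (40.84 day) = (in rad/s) 1.089e-13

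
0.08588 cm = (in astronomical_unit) 5.741e-15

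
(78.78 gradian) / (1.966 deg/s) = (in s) 36.06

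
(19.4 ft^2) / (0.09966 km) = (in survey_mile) 1.124e-05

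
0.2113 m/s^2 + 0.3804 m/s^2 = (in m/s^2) 0.5917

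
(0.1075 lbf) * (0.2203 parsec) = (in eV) 2.029e+34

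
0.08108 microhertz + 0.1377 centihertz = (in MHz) 1.377e-09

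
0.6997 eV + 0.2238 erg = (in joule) 2.238e-08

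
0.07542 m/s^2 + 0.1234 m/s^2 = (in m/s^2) 0.1988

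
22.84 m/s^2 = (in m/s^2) 22.84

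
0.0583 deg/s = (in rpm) 0.009717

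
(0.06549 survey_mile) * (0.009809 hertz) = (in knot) 2.01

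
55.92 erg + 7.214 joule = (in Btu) 0.006838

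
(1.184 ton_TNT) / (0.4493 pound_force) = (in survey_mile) 1.54e+06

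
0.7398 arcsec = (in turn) 5.708e-07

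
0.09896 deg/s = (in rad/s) 0.001727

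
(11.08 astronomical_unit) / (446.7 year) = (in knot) 228.7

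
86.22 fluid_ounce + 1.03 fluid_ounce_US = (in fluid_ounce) 87.25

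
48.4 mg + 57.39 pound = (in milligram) 2.603e+07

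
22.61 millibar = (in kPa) 2.261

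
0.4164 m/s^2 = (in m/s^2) 0.4164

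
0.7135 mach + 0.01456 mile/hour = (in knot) 472.3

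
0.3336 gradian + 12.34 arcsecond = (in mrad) 5.3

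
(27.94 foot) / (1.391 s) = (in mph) 13.7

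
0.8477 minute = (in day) 0.0005887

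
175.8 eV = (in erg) 2.817e-10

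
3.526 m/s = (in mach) 0.01036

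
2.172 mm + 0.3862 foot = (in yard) 0.1311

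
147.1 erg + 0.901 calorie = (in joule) 3.77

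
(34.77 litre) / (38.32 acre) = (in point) 0.0006356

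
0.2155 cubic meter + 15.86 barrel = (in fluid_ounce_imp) 9.633e+04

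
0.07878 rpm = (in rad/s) 0.00825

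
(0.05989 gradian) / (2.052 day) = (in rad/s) 5.306e-09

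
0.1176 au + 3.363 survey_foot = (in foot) 5.772e+10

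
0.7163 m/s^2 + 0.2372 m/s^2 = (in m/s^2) 0.9535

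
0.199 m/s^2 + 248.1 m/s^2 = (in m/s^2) 248.3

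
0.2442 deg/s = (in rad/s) 0.004262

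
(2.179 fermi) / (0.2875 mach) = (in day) 2.576e-22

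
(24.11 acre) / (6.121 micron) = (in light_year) 1.685e-06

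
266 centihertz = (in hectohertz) 0.0266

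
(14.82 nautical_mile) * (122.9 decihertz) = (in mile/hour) 7.546e+05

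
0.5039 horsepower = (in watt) 375.8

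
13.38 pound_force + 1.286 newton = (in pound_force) 13.67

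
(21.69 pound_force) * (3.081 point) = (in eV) 6.545e+17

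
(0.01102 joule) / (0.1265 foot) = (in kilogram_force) 0.02914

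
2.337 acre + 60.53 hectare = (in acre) 151.9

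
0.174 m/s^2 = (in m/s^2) 0.174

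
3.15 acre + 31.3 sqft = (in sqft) 1.372e+05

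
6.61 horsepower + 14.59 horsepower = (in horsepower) 21.2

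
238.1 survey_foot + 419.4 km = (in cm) 4.195e+07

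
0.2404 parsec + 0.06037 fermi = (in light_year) 0.7841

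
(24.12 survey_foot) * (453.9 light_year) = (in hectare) 3.157e+15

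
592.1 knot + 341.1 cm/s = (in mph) 689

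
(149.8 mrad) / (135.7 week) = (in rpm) 1.743e-08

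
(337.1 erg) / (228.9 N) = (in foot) 4.832e-07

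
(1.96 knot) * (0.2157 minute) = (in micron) 1.305e+07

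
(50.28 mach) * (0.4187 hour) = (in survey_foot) 8.466e+07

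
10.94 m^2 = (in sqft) 117.8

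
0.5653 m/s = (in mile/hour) 1.265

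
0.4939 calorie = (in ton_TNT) 4.939e-10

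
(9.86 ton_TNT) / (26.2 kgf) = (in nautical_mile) 8.67e+04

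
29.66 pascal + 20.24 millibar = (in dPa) 2.054e+04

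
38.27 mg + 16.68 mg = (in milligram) 54.95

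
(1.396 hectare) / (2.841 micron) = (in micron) 4.914e+15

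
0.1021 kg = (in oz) 3.601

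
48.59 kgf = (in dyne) 4.765e+07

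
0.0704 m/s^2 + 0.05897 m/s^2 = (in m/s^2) 0.1294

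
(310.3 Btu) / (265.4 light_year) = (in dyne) 1.304e-08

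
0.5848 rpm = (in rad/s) 0.06124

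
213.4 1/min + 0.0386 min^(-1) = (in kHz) 0.003557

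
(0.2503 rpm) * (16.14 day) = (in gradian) 2.327e+06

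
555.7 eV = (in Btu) 8.439e-20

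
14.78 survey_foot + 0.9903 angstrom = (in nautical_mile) 0.002432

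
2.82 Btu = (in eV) 1.857e+22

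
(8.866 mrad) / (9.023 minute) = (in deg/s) 0.0009383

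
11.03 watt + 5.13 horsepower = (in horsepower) 5.145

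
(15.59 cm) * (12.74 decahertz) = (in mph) 44.43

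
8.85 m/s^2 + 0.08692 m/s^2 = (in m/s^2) 8.937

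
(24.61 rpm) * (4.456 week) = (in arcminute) 2.388e+10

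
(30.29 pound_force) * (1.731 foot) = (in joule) 71.09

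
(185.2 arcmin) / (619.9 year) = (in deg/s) 1.579e-10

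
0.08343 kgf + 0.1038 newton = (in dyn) 9.22e+04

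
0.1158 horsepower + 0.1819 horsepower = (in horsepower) 0.2977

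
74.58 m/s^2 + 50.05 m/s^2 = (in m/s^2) 124.6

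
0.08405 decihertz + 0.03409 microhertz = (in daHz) 0.0008405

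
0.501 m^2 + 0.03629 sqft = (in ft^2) 5.429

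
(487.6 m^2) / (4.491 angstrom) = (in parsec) 3.519e-05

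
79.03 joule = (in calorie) 18.89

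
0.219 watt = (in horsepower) 0.0002937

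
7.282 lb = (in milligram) 3.303e+06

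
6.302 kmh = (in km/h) 6.302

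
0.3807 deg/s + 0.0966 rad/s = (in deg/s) 5.915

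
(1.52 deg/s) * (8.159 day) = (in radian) 1.87e+04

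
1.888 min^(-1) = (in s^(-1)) 0.03147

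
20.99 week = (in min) 2.116e+05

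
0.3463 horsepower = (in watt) 258.2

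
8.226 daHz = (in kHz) 0.08226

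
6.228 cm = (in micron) 6.228e+04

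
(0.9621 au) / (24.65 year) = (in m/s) 185.1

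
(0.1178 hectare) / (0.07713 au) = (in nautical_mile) 5.513e-11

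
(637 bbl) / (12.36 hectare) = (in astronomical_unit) 5.477e-15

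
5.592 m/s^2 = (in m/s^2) 5.592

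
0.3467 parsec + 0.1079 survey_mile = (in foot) 3.51e+16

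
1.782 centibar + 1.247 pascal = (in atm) 0.0176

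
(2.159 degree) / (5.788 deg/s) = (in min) 0.006217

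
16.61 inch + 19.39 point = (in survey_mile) 0.0002664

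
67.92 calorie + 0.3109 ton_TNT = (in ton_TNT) 0.3109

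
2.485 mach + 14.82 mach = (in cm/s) 5.892e+05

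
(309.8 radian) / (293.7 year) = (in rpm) 3.194e-07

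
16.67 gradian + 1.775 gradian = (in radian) 0.2897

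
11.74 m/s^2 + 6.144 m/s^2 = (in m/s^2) 17.88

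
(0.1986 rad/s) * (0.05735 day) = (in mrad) 9.841e+05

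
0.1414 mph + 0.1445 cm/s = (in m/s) 0.06466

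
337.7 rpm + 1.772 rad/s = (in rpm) 354.6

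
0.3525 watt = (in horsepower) 0.0004727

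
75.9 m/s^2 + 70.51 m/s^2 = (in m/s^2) 146.4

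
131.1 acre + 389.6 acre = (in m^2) 2.107e+06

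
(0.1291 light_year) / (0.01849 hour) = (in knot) 3.567e+13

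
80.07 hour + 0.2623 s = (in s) 2.883e+05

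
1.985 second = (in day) 2.297e-05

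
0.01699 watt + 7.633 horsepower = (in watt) 5692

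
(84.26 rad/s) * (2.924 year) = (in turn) 1.237e+09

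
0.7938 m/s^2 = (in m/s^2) 0.7938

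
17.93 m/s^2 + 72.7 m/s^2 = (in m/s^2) 90.63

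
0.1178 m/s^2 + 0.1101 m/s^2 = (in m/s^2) 0.2279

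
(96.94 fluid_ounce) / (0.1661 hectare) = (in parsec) 5.594e-23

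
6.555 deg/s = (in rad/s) 0.1144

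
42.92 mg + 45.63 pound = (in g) 2.07e+04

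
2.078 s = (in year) 6.589e-08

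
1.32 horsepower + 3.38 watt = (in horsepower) 1.325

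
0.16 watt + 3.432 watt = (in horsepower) 0.004817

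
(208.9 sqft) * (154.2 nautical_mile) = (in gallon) 1.464e+09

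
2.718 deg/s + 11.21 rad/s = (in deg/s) 645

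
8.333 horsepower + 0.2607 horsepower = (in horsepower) 8.594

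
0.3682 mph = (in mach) 0.0004834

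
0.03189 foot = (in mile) 6.04e-06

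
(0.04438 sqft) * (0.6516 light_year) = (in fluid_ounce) 8.594e+17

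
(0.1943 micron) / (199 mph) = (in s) 2.184e-09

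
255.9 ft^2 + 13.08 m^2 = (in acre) 0.009107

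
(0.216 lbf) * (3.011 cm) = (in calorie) 0.006914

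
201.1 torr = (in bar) 0.2681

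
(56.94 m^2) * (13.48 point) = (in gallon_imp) 59.56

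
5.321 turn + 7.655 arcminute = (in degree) 1916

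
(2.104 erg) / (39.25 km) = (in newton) 5.361e-12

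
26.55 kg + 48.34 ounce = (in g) 2.792e+04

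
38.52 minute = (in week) 0.003821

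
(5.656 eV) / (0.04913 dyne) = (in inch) 7.262e-11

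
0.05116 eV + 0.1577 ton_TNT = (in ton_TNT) 0.1577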